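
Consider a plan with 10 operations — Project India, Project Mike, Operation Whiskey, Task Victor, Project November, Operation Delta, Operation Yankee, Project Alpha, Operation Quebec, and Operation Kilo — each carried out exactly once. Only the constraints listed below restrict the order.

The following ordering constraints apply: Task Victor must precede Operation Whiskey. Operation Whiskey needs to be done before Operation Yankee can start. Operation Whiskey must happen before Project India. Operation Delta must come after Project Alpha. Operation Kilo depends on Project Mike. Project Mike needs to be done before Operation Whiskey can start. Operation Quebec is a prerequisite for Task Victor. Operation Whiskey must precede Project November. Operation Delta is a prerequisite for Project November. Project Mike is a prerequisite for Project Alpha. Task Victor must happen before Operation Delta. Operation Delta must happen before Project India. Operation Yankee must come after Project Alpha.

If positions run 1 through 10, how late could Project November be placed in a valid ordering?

Nothing depends on Project November, so it can be the final operation, position 10.

10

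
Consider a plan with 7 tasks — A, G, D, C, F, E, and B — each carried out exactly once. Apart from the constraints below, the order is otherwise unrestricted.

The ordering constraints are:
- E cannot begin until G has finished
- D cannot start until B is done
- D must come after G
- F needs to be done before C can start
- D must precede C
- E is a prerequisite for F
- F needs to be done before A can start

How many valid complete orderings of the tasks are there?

23

The tasks with no prerequisites are G, B; any of them can be placed first.
Counting all ways to extend the partial order to a total order gives 23.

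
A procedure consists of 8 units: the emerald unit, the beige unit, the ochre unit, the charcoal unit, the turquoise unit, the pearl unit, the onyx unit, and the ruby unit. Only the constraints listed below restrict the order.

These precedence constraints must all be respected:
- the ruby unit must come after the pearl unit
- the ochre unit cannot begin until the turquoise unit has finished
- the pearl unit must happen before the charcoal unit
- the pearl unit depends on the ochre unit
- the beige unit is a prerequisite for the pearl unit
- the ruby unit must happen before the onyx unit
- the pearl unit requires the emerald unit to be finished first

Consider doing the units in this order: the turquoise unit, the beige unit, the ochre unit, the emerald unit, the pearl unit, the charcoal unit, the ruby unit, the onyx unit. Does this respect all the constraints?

Yes

Every stated constraint is respected: the beige unit sits at position 2, ahead of the pearl unit at position 5, and each of the other listed pairs likewise has the predecessor earlier in the sequence.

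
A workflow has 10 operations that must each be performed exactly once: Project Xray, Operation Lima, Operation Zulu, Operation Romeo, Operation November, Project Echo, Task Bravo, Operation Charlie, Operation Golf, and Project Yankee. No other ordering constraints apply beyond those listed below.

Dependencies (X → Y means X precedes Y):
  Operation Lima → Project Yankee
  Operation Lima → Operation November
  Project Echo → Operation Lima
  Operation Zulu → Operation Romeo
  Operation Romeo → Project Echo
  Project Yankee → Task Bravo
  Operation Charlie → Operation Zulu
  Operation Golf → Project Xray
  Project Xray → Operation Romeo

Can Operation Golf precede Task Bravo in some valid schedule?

Yes

Every valid ordering already has Operation Golf before Task Bravo (the constraints require it), so in particular at least one does.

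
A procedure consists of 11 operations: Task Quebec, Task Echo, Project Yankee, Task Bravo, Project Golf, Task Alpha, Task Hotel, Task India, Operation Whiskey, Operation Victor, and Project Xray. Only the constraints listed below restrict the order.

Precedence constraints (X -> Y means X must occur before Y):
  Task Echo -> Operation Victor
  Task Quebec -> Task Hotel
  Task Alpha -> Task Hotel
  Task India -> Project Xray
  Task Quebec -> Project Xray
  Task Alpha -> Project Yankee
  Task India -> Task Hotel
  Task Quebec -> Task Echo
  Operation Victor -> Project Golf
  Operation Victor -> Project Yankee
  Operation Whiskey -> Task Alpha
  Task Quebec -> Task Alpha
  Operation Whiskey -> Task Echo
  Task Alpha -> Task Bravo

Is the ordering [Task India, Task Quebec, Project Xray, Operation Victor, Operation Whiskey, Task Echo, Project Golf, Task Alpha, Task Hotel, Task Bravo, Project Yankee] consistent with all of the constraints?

No

In the proposed order, Operation Victor appears before Task Echo.
But one of the constraints requires Task Echo before Operation Victor, so this ordering violates it.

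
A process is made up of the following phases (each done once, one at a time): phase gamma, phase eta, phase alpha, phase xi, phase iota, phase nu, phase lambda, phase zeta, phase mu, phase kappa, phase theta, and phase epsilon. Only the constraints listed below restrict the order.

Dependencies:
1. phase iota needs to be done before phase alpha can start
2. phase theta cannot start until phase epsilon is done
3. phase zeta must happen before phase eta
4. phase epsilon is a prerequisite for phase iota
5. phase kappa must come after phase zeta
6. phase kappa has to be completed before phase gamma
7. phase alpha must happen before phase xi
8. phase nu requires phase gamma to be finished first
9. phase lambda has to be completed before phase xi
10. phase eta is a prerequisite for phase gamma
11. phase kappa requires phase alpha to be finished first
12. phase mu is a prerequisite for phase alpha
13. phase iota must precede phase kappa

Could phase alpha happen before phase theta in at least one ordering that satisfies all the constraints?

Yes

Nothing in the constraints forces phase theta before phase alpha — there is no chain from phase theta to phase alpha.
So a valid ordering placing phase alpha earlier than phase theta exists.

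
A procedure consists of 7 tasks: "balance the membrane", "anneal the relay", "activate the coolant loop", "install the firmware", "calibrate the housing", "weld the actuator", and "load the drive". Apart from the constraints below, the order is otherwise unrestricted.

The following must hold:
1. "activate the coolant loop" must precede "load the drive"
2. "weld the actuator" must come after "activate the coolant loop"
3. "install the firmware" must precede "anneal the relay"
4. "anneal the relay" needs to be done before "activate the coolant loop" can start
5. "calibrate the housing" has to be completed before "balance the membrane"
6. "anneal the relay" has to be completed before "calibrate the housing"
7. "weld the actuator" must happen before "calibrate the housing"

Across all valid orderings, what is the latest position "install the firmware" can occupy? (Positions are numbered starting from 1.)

Following every chain forward from "install the firmware", the tasks that must come later are "balance the membrane", "anneal the relay", "activate the coolant loop", "calibrate the housing", "weld the actuator", "load the drive" — 6 of them.
With 6 mandatory successors out of 7 tasks total, the latest slot for "install the firmware" is 7−6 = 1, and it's reachable by doing all non-successors before "install the firmware".

1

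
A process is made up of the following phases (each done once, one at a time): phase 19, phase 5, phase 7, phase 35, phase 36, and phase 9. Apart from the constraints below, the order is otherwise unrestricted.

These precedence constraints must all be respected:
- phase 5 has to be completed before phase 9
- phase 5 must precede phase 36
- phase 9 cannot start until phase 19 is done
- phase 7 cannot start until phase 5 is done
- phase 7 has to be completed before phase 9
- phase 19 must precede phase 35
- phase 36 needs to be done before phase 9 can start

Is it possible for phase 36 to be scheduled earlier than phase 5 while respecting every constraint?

No

Following phase 5 → phase 36, phase 5 must precede phase 36 in every valid ordering.
Hence phase 36 can never be scheduled before phase 5.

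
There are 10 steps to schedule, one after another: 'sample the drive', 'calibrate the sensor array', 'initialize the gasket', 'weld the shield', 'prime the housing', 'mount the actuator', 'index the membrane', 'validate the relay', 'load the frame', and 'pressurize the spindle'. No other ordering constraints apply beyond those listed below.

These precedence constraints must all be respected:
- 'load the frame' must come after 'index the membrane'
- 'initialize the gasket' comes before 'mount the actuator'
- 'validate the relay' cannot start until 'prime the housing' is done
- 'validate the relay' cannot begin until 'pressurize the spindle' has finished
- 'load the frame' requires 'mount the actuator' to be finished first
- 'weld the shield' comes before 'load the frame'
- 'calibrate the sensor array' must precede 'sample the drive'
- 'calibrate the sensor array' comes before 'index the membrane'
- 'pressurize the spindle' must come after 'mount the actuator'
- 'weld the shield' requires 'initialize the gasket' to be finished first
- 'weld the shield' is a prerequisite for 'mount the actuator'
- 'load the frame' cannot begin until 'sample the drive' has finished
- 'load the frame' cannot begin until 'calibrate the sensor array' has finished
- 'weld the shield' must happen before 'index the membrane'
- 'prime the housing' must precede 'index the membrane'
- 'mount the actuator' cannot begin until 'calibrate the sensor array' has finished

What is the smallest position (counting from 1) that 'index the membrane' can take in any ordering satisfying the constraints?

Every step that must precede 'index the membrane' has to come before it. Tracing all chains that end at 'index the membrane', those steps are: 'calibrate the sensor array', 'initialize the gasket', 'weld the shield', 'prime the housing' — 4 in total.
With 4 mandatory predecessors, the earliest 'index the membrane' can sit is position 4+1 = 5, and placing just those 4 first achieves it.

5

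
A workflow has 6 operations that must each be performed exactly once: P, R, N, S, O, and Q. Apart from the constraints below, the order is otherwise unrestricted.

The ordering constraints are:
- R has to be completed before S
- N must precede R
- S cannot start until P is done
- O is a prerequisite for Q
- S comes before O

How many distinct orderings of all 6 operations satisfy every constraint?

3

The operations with no prerequisites are P, N; any of them can be placed first.
Systematically extending each partial ordering one operation at a time and counting, there are 3 complete orderings.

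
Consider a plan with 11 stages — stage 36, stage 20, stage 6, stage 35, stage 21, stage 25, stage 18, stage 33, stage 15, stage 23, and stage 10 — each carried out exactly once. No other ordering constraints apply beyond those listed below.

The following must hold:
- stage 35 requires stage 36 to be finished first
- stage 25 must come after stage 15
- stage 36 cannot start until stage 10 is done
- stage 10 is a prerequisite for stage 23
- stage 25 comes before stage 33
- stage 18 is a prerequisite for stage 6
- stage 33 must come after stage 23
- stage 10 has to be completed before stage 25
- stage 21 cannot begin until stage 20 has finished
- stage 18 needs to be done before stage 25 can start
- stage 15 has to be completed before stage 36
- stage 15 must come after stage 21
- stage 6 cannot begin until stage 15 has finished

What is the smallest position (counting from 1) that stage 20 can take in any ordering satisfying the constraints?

Nothing is required before stage 20; it can be the very first stage.

1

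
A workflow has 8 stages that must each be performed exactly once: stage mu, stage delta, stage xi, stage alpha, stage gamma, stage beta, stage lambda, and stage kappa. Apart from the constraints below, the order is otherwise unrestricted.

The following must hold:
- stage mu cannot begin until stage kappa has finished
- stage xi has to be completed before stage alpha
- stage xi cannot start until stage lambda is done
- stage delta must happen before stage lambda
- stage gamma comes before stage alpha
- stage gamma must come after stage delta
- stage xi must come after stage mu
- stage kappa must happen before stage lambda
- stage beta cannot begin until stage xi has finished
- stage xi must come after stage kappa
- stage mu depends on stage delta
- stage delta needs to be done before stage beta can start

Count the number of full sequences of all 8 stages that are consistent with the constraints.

The stages with no prerequisites are stage delta, stage kappa; any of them can be placed first.
Counting all ways to extend the partial order to a total order gives 40.

40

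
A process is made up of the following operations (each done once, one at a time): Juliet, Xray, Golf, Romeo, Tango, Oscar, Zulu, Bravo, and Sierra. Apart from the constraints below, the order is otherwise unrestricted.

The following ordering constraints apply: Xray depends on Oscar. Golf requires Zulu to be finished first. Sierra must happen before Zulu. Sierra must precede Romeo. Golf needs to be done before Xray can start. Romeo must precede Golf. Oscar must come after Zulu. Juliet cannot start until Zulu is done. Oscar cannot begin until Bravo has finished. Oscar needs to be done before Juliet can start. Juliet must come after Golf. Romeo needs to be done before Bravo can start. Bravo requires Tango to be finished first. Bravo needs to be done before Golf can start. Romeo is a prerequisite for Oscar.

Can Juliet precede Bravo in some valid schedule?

There is a dependency chain Bravo → Golf → Juliet, so Juliet always comes after Bravo.
So no valid ordering can have Juliet before Bravo.

No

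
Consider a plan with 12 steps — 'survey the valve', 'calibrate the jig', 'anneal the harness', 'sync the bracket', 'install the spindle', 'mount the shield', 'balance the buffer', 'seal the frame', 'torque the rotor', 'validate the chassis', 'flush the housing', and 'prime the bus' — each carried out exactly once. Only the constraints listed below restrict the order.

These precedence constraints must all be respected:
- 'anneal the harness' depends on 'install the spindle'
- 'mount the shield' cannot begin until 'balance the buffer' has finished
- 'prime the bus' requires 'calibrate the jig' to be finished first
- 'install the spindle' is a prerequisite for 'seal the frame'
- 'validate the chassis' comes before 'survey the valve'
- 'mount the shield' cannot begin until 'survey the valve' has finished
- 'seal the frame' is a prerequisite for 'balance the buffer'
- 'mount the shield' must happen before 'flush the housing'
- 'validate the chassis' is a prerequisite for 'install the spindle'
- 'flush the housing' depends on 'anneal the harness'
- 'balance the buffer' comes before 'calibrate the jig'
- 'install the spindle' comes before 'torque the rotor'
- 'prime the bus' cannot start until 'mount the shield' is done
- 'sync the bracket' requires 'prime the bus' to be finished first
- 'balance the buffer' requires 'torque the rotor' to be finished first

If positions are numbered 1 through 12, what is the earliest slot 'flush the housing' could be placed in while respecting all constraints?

Working backwards through the constraints from 'flush the housing', its full set of required predecessors is 'survey the valve', 'anneal the harness', 'install the spindle', 'mount the shield', 'balance the buffer', 'seal the frame', 'torque the rotor', 'validate the chassis' — 8 of them.
With 8 mandatory predecessors, the earliest 'flush the housing' can sit is position 8+1 = 9, and placing just those 8 first achieves it.

9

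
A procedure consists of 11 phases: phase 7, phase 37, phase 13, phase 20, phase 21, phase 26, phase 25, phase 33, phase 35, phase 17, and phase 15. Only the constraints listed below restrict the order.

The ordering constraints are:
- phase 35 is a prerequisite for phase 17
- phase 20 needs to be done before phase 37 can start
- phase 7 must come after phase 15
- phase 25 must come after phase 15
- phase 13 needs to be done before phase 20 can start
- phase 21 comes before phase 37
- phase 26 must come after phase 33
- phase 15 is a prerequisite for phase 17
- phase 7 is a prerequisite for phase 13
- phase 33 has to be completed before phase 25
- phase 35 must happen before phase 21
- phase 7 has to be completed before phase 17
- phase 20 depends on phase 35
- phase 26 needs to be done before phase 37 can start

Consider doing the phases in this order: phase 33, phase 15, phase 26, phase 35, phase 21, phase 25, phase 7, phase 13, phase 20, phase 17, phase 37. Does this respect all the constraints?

Going through the constraints one by one, each required predecessor appears earlier in the sequence than its dependent — e.g. phase 26 (position 3) is before phase 37 (position 11), as required.

Yes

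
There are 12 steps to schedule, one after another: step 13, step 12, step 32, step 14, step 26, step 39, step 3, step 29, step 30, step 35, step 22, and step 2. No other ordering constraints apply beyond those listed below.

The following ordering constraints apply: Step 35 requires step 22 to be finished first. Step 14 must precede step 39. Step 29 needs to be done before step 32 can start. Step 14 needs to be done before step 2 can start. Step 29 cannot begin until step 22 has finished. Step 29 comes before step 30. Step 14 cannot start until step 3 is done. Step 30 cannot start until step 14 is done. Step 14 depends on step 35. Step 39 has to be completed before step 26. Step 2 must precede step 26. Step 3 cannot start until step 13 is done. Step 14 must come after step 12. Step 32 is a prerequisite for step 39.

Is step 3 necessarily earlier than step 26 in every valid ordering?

There is a constraint chain step 3 → step 14 → step 2 → step 26.
That forces step 3 before step 26 in every valid schedule.

Yes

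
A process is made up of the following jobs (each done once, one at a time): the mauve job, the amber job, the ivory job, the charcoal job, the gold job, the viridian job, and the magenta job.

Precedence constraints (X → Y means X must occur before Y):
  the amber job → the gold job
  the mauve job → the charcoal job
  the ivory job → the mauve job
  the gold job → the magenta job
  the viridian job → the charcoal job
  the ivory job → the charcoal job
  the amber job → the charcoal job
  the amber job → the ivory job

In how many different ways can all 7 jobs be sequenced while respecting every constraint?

55

2 jobs have no prerequisites (the amber job, the viridian job), so any of them could come first.
Counting all ways to extend the partial order to a total order gives 55.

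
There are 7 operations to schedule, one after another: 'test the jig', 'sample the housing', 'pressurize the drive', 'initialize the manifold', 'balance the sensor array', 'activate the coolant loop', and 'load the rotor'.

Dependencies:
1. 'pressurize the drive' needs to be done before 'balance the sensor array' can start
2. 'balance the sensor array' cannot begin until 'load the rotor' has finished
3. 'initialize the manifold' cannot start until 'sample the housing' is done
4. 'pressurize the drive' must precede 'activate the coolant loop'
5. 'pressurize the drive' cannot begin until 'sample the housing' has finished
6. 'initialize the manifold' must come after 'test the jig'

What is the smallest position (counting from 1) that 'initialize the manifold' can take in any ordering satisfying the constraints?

3

Working backwards through the constraints from 'initialize the manifold', its full set of required predecessors is 'test the jig', 'sample the housing' — 2 of them.
With 2 mandatory predecessors, the earliest 'initialize the manifold' can sit is position 2+1 = 3, and placing just those 2 first achieves it.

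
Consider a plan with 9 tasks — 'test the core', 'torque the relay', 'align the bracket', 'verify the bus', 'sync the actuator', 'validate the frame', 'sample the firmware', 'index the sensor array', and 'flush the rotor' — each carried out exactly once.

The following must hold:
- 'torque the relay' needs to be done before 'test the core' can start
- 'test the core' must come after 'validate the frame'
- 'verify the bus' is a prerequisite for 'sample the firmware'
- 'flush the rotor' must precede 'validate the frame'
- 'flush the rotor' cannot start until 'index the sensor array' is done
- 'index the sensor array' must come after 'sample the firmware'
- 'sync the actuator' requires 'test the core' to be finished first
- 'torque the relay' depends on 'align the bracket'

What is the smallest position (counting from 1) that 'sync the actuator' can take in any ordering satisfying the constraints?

Every task that must precede 'sync the actuator' has to come before it. Tracing all chains that end at 'sync the actuator', those tasks are: 'test the core', 'torque the relay', 'align the bracket', 'verify the bus', 'validate the frame', 'sample the firmware', 'index the sensor array', 'flush the rotor' — 8 in total.
With 8 mandatory predecessors, the earliest 'sync the actuator' can sit is position 8+1 = 9, and placing just those 8 first achieves it.

9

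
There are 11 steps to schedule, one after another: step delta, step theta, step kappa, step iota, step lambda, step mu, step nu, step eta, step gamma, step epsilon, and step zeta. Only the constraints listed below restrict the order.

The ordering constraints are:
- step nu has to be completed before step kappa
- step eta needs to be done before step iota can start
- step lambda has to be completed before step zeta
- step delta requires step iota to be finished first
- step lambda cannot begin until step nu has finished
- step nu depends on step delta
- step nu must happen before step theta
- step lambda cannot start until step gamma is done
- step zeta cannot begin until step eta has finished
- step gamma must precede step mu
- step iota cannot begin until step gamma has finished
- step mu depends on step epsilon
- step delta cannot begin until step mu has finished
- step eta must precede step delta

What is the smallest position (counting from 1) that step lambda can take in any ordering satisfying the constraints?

8

Working backwards through the constraints from step lambda, its full set of required predecessors is step delta, step iota, step mu, step nu, step eta, step gamma, step epsilon — 7 of them.
With 7 mandatory predecessors, the earliest step lambda can sit is position 7+1 = 8, and placing just those 7 first achieves it.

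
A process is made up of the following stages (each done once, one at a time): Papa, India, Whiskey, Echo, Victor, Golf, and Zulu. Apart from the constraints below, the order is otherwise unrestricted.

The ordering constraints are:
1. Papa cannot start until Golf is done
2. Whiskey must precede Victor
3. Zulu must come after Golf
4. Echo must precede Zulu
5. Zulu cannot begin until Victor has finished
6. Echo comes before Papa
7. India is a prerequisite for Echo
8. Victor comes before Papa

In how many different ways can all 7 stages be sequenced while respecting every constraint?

60

The stages with no prerequisites are India, Whiskey, Golf; any of them can be placed first.
Systematically extending each partial ordering one stage at a time and counting, there are 60 complete orderings.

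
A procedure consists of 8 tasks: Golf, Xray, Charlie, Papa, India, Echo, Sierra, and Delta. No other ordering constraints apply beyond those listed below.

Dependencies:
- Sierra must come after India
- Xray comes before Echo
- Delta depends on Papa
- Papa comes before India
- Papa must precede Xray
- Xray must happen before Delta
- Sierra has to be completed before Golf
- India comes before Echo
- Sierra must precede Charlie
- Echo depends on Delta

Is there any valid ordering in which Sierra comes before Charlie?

Every valid ordering already has Sierra before Charlie (the constraints require it), so in particular at least one does.

Yes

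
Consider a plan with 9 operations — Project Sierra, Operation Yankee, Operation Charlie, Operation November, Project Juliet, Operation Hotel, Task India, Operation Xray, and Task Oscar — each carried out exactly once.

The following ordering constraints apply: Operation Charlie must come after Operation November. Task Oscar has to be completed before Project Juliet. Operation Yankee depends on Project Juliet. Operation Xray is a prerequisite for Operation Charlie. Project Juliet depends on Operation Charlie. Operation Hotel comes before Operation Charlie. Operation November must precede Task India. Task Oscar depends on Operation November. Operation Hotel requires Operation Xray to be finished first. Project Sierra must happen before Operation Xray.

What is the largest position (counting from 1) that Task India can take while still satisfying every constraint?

9

No constraint forces any operation after Task India, so it can be placed last, in position 9.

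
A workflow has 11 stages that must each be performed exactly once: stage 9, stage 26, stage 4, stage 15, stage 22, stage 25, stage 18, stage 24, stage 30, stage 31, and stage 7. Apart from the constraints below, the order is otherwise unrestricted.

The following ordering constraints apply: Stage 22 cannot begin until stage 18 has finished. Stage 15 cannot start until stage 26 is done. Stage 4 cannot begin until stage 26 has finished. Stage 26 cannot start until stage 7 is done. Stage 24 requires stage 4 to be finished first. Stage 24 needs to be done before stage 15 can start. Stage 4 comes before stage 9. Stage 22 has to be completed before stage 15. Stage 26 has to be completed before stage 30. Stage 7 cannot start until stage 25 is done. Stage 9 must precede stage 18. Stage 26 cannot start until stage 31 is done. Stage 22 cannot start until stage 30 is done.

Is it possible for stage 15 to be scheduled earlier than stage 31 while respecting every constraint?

The constraints give a chain stage 31 → stage 26 → stage 15, which forces stage 31 before stage 15.
Hence stage 15 can never be scheduled before stage 31.

No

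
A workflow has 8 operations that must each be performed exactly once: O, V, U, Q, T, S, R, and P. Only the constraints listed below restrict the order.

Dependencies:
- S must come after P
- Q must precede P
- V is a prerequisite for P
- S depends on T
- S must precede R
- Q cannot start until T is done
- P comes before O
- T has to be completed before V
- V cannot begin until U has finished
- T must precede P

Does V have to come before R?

Yes

Tracing the constraints gives a chain: V → P → S → R.
So V must precede R in any valid ordering.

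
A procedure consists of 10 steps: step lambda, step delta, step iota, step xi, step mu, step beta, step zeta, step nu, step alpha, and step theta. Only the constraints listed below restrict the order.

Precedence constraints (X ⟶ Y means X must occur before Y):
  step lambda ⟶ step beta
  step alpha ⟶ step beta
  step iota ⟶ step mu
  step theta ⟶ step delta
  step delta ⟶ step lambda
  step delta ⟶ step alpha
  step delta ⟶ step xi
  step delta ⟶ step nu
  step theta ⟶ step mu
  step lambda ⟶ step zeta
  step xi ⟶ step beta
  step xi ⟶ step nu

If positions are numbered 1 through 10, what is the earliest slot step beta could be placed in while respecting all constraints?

Working backwards through the constraints from step beta, its full set of required predecessors is step lambda, step delta, step xi, step alpha, step theta — 5 of them.
With 5 mandatory predecessors, the earliest step beta can sit is position 5+1 = 6, and placing just those 5 first achieves it.

6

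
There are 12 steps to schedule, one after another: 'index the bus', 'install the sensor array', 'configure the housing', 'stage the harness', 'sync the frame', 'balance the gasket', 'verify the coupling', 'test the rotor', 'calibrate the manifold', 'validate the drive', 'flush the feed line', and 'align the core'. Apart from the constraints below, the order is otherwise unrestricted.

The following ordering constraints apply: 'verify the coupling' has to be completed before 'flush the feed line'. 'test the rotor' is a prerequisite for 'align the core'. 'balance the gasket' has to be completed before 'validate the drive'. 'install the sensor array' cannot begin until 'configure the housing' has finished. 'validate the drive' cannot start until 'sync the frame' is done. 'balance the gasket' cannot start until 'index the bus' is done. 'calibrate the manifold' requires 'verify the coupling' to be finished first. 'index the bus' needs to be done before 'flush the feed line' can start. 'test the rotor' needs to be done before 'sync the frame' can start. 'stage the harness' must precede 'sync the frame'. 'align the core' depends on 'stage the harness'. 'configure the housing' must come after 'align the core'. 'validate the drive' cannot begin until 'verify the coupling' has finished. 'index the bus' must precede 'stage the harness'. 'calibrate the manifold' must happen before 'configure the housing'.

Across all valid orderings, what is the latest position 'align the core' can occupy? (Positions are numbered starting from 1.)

10

Following every chain forward from 'align the core', the steps that must come later are 'install the sensor array', 'configure the housing' — 2 of them.
So at least 2 steps follow 'align the core', putting 'align the core' no later than position 10. That position is achievable by scheduling everything else first.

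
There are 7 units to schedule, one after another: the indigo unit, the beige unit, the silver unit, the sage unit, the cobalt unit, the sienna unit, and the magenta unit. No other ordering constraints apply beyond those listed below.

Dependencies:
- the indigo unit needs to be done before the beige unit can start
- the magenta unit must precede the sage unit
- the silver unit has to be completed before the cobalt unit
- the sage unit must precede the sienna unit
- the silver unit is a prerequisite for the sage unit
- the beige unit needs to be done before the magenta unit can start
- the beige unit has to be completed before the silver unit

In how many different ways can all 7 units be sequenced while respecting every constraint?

7

The indigo unit is the only unit with nothing required before it, so every ordering starts there.
Enumerating by repeatedly choosing an available unit (one whose prerequisites are all placed) gives 7 distinct complete orderings.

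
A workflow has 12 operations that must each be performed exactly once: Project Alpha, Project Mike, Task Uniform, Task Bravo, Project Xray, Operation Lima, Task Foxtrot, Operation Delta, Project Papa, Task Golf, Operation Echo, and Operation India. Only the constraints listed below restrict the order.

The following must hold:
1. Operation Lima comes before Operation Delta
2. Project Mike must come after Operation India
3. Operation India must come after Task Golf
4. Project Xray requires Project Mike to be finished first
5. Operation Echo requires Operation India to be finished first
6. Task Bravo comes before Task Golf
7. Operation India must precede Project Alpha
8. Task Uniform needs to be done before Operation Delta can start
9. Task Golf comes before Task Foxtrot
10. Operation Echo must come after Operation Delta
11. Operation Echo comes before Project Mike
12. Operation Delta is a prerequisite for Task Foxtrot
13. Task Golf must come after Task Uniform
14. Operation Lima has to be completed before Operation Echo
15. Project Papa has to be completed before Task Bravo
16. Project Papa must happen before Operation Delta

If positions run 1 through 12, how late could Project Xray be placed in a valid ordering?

12

Project Xray has no required successors, so nothing stops it from going last (position 12).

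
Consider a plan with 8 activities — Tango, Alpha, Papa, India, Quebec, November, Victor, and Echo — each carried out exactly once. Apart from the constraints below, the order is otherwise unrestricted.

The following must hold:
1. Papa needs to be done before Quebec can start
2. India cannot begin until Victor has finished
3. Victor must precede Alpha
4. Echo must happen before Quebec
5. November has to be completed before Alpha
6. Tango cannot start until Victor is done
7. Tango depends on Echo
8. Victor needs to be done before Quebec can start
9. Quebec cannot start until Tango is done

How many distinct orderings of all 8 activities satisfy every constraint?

4 activities have no prerequisites (Papa, November, Victor, Echo), so any of them could come first.
Enumerating by repeatedly choosing an available activity (one whose prerequisites are all placed) gives 837 distinct complete orderings.

837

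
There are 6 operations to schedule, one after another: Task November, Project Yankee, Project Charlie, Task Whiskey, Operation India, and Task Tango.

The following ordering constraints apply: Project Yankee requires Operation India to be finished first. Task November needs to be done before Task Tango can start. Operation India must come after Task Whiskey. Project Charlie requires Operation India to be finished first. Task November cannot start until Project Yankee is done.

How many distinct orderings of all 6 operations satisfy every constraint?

4

Task Whiskey is the only operation with nothing required before it, so every ordering starts there.
Counting all ways to extend the partial order to a total order gives 4.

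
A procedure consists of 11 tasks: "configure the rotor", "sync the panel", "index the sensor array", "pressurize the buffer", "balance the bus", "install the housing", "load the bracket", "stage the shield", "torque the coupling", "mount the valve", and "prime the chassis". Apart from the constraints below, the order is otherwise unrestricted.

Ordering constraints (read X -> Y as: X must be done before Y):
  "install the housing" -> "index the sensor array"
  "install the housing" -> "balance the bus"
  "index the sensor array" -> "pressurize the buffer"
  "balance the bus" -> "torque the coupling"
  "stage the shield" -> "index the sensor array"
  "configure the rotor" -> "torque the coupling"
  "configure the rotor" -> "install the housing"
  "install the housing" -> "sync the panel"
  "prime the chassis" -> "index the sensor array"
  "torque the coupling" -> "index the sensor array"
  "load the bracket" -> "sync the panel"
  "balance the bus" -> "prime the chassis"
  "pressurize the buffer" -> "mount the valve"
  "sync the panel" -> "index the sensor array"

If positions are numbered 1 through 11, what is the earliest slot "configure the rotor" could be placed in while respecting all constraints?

1

"configure the rotor" has no prerequisites at all, so it can go in position 1.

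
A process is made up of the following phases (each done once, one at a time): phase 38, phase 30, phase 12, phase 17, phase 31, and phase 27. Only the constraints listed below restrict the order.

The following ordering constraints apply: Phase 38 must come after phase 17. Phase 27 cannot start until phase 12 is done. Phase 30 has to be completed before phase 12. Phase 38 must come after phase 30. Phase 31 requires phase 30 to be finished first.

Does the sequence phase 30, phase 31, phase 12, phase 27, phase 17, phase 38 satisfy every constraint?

Every stated constraint is respected: phase 30 sits at position 1, ahead of phase 38 at position 6, and each of the other listed pairs likewise has the predecessor earlier in the sequence.

Yes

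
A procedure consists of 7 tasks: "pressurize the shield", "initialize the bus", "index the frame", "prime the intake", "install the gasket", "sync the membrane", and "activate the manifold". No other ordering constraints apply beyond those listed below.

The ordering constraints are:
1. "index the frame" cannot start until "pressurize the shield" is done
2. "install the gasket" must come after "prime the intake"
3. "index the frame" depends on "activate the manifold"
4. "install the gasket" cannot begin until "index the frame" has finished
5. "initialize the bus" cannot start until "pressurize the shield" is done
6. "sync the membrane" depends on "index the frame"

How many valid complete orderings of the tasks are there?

3 tasks have no prerequisites ("pressurize the shield", "prime the intake", "activate the manifold"), so any of them could come first.
Systematically extending each partial ordering one task at a time and counting, there are 93 complete orderings.

93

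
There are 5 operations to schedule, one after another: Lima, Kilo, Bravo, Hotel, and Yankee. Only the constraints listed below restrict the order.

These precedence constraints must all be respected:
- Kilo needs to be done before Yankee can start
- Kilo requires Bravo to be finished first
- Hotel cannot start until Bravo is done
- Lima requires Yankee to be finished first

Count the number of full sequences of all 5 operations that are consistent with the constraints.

4

Only Bravo has no prerequisites, so it must go first.
Systematically extending each partial ordering one operation at a time and counting, there are 4 complete orderings.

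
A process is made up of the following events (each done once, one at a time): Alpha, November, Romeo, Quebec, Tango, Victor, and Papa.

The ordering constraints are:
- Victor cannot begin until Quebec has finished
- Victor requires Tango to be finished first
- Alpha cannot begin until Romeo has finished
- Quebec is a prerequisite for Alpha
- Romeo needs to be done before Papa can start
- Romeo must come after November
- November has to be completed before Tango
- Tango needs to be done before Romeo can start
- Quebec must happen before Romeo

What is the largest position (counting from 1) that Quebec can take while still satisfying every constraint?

Following every chain forward from Quebec, the events that must come later are Alpha, Romeo, Victor, Papa — 4 of them.
So at least 4 events follow Quebec, putting Quebec no later than position 3. That position is achievable by scheduling everything else first.

3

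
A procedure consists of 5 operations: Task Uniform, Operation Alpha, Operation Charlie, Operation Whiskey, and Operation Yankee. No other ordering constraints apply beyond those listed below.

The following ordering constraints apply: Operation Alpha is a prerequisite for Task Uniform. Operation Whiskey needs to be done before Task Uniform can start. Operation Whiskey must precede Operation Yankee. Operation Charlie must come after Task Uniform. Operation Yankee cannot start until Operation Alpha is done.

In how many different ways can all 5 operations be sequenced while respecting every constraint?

2 operations have no prerequisites (Operation Alpha, Operation Whiskey), so any of them could come first.
Enumerating by repeatedly choosing an available operation (one whose prerequisites are all placed) gives 6 distinct complete orderings.

6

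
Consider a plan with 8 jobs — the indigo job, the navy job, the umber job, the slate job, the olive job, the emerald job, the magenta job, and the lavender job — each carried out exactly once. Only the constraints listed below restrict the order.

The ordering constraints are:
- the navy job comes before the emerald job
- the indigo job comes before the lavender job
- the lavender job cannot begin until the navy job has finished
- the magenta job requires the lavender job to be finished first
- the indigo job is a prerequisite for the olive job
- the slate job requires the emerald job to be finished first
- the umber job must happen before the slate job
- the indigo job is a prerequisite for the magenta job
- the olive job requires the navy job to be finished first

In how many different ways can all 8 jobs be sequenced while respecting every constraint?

The jobs with no prerequisites are the indigo job, the navy job, the umber job; any of them can be placed first.
Enumerating by repeatedly choosing an available job (one whose prerequisites are all placed) gives 435 distinct complete orderings.

435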